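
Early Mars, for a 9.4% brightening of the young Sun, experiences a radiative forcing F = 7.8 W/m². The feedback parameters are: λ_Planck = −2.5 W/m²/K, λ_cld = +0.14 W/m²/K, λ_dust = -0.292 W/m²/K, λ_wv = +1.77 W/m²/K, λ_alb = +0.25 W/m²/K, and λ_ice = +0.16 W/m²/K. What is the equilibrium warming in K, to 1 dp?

16.5 K

Net feedback parameter λ = (−2.5) + (+0.14) + (-0.292) + (+1.77) + (+0.25) + (+0.16) = -0.472 W/m²/K.
ΔT = −F/λ = −7.8/(-0.472) = 16.5 K.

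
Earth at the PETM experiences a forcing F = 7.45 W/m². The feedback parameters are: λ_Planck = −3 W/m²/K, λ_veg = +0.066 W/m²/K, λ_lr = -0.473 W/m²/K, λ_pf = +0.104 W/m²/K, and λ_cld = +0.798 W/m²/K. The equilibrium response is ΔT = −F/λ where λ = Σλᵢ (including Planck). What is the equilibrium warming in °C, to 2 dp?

2.97 °C

Net feedback parameter λ = (−3) + (+0.066) + (-0.473) + (+0.104) + (+0.798) = -2.505 W/m²/K.
ΔT = −F/λ = −7.45/(-2.505) = 2.97 °C.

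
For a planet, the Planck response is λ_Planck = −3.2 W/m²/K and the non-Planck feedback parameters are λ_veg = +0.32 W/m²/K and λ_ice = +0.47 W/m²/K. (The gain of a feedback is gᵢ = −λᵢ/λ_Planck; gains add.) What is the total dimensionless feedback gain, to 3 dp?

Convert to gains: g_veg = 0.32/3.2 = 0.1; g_ice = 0.47/3.2 = 0.1469.
Total gain g = 0.2469.

0.247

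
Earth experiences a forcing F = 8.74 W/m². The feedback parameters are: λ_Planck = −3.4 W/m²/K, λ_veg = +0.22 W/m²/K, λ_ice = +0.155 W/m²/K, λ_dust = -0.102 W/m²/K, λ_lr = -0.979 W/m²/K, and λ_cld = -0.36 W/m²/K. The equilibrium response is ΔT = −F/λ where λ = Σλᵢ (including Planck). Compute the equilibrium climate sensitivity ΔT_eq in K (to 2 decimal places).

1.96 K

Net feedback parameter λ = (−3.4) + (+0.22) + (+0.155) + (-0.102) + (-0.979) + (-0.36) = -4.466 W/m²/K.
ΔT = −F/λ = −8.74/(-4.466) = 1.96 K.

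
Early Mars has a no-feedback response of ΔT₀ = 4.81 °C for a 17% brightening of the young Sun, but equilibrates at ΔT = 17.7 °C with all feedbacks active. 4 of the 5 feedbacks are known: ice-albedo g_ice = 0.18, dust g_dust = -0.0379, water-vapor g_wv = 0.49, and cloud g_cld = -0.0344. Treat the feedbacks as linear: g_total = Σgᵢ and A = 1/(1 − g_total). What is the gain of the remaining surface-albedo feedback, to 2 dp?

Amplification A = ΔT/ΔT₀ = 17.7/4.81 = 3.68.
Total gain g = 1 − 1/A = 1 − 1/3.68 = 0.7283.
Known gains sum to 0.18 − 0.0379 + 0.49 − 0.0344 = 0.5977.
g_alb = 0.7283 − 0.5977 = 0.13.

0.13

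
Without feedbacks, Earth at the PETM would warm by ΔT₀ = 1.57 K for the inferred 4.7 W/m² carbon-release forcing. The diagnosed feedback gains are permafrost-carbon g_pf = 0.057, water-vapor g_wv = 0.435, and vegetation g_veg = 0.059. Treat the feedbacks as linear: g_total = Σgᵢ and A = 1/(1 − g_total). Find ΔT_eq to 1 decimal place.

Total gain g = 0.057 + 0.435 + 0.059 = 0.551.
Amplification A = 1/(1 − 0.551) = 2.227.
ΔT = 1.57 × 2.227 = 3.5 K.

3.5 K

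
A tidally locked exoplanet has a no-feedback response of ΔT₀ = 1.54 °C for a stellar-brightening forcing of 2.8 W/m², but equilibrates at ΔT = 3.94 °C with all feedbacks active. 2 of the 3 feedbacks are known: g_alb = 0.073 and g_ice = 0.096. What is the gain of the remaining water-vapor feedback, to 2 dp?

Amplification A = ΔT/ΔT₀ = 3.94/1.54 = 2.558.
Total gain g = 1 − 1/A = 1 − 1/2.558 = 0.6091.
Known gains sum to 0.073 + 0.096 = 0.169.
g_wv = 0.6091 − 0.169 = 0.44.

0.44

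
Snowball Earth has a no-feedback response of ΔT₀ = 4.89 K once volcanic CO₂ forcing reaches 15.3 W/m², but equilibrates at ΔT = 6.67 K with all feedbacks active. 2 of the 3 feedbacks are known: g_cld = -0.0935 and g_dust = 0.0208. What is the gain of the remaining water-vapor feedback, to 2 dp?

0.34

Amplification A = ΔT/ΔT₀ = 6.67/4.89 = 1.364.
Total gain g = 1 − 1/A = 1 − 1/1.364 = 0.2669.
Known gains sum to -0.0935 + 0.0208 = -0.0727.
g_wv = 0.2669 + 0.0727 = 0.34.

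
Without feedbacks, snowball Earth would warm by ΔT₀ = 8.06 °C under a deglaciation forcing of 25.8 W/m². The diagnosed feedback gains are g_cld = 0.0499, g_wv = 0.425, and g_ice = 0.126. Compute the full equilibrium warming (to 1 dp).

20.2 °C

Total gain g = 0.0499 + 0.425 + 0.126 = 0.6009.
Amplification A = 1/(1 − 0.6009) = 2.506.
ΔT = 8.06 × 2.506 = 20.2 °C.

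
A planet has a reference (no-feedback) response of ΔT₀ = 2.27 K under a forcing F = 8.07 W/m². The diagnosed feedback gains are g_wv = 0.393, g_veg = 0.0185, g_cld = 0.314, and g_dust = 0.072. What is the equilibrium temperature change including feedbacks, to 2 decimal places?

Total gain g = 0.393 + 0.0185 + 0.314 + 0.072 = 0.7975.
Amplification A = 1/(1 − 0.7975) = 4.938.
ΔT = 2.27 × 4.938 = 11.21 K.

11.21 K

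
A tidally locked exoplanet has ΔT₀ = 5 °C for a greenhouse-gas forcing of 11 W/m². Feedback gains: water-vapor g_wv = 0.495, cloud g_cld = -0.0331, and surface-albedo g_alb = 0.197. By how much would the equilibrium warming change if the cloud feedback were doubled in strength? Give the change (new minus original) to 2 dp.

-1.30 °C

Original: g = 0.6589, ΔT = 5/(1−0.6589) = 14.6585 °C.
With doubled cloud: g' = 0.6258, ΔT' = 5/(1−0.6258) = 13.3618 °C.
Change = 13.3618 − 14.6585 = -1.30 °C.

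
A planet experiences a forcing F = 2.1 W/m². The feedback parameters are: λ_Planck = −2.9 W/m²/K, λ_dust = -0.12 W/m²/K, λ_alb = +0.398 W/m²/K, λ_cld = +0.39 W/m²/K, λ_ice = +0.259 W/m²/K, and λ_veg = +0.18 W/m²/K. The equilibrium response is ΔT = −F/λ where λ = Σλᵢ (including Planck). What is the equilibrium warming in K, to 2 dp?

Net feedback parameter λ = (−2.9) + (-0.12) + (+0.398) + (+0.39) + (+0.259) + (+0.18) = -1.793 W/m²/K.
ΔT = −F/λ = −2.1/(-1.793) = 1.17 K.

1.17 K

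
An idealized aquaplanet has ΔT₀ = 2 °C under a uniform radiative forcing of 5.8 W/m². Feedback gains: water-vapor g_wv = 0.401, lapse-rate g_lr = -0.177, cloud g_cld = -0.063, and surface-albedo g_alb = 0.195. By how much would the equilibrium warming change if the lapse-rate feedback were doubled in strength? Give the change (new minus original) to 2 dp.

-0.67 °C

Original: g = 0.356, ΔT = 2/(1−0.356) = 3.1056 °C.
With doubled lapse-rate: g' = 0.179, ΔT' = 2/(1−0.179) = 2.4361 °C.
Change = 2.4361 − 3.1056 = -0.67 °C.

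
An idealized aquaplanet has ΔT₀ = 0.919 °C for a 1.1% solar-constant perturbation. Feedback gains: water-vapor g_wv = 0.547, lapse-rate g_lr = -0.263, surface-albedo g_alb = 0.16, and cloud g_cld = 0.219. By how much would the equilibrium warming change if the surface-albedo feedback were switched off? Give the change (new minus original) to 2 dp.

Original: g = 0.663, ΔT = 0.919/(1−0.663) = 2.7270 °C.
Without surface-albedo: g' = 0.503, ΔT' = 0.919/(1−0.503) = 1.8491 °C.
Change = 1.8491 − 2.7270 = -0.88 °C.

-0.88 °C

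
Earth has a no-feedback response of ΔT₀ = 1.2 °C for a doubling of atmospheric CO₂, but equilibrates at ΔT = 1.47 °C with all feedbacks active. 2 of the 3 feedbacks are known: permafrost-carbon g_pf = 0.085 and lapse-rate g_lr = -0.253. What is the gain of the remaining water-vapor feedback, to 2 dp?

Amplification A = ΔT/ΔT₀ = 1.47/1.2 = 1.225.
Total gain g = 1 − 1/A = 1 − 1/1.225 = 0.1837.
Known gains sum to 0.085 − 0.253 = -0.168.
g_wv = 0.1837 + 0.168 = 0.35.

0.35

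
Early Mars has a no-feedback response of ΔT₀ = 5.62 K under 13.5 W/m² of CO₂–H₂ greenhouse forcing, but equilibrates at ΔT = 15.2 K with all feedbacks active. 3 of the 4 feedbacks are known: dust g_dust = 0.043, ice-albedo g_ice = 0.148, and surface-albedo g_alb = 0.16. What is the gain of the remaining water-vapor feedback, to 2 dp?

0.28

Amplification A = ΔT/ΔT₀ = 15.2/5.62 = 2.705.
Total gain g = 1 − 1/A = 1 − 1/2.705 = 0.6303.
Known gains sum to 0.043 + 0.148 + 0.16 = 0.351.
g_wv = 0.6303 − 0.351 = 0.28.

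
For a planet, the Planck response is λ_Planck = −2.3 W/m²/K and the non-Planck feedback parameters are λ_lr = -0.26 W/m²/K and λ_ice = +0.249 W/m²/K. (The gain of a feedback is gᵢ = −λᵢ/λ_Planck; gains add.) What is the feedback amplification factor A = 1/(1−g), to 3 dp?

Convert to gains: g_lr = -0.26/2.3 = -0.113; g_ice = 0.249/2.3 = 0.1083.
Total gain g = -0.0047.
A = 1/(1 + 0.0047) = 0.995.

0.995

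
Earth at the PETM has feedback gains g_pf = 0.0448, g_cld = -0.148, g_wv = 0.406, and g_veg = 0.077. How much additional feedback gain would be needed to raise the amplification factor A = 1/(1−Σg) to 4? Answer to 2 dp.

Current total gain = 0.3798.
Target gain for A = 4: g* = 1 − 1/4 = 0.75.
Additional gain needed = 0.75 − 0.3798 = 0.37.

0.37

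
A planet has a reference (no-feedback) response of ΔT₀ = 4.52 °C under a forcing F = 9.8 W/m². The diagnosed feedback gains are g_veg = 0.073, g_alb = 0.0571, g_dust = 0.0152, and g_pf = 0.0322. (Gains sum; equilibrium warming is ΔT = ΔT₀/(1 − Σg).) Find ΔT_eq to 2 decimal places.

5.50 °C

Total gain g = 0.073 + 0.0571 + 0.0152 + 0.0322 = 0.1775.
Amplification A = 1/(1 − 0.1775) = 1.216.
ΔT = 4.52 × 1.216 = 5.50 °C.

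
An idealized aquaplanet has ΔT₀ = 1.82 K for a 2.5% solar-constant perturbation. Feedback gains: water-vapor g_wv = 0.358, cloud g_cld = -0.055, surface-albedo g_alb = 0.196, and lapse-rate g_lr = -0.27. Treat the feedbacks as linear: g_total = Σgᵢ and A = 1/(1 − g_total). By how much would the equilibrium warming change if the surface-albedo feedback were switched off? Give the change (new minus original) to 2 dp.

Original: g = 0.229, ΔT = 1.82/(1−0.229) = 2.3606 K.
Without surface-albedo: g' = 0.033, ΔT' = 1.82/(1−0.033) = 1.8821 K.
Change = 1.8821 − 2.3606 = -0.48 K.

-0.48 K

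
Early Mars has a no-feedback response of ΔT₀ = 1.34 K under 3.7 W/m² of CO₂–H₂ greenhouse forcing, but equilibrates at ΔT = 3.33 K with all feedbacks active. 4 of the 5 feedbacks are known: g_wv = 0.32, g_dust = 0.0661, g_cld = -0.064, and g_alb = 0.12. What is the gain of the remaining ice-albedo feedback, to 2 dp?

Amplification A = ΔT/ΔT₀ = 3.33/1.34 = 2.485.
Total gain g = 1 − 1/A = 1 − 1/2.485 = 0.5976.
Known gains sum to 0.32 + 0.0661 − 0.064 + 0.12 = 0.4421.
g_ice = 0.5976 − 0.4421 = 0.16.

0.16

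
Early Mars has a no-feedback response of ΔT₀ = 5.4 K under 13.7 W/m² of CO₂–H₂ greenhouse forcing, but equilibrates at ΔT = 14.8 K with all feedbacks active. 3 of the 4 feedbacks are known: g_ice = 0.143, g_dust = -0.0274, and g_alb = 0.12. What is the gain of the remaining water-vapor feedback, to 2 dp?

Amplification A = ΔT/ΔT₀ = 14.8/5.4 = 2.741.
Total gain g = 1 − 1/A = 1 − 1/2.741 = 0.6352.
Known gains sum to 0.143 − 0.0274 + 0.12 = 0.2356.
g_wv = 0.6352 − 0.2356 = 0.40.

0.40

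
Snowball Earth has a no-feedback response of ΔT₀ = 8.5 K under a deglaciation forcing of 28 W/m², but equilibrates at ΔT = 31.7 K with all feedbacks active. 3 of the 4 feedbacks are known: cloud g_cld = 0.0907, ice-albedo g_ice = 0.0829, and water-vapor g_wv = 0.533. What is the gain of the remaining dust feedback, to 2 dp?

0.03

Amplification A = ΔT/ΔT₀ = 31.7/8.5 = 3.729.
Total gain g = 1 − 1/A = 1 − 1/3.729 = 0.7318.
Known gains sum to 0.0907 + 0.0829 + 0.533 = 0.7066.
g_dust = 0.7318 − 0.7066 = 0.03.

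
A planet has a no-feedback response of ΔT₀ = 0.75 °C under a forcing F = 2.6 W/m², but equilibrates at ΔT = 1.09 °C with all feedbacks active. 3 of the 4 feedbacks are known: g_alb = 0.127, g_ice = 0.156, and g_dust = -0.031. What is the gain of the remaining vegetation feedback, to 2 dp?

0.06

Amplification A = ΔT/ΔT₀ = 1.09/0.75 = 1.453.
Total gain g = 1 − 1/A = 1 − 1/1.453 = 0.3118.
Known gains sum to 0.127 + 0.156 − 0.031 = 0.252.
g_veg = 0.3118 − 0.252 = 0.06.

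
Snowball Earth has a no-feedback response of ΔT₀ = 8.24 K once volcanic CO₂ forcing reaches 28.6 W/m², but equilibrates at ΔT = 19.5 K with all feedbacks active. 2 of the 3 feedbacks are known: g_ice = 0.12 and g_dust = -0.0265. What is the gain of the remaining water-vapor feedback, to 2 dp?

0.48

Amplification A = ΔT/ΔT₀ = 19.5/8.24 = 2.367.
Total gain g = 1 − 1/A = 1 − 1/2.367 = 0.5775.
Known gains sum to 0.12 − 0.0265 = 0.0935.
g_wv = 0.5775 − 0.0935 = 0.48.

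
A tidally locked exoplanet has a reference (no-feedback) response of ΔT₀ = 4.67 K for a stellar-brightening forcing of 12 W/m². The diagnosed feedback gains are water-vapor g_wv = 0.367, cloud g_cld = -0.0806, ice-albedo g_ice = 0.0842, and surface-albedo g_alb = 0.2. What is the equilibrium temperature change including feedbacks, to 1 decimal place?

Total gain g = 0.367 − 0.0806 + 0.0842 + 0.2 = 0.5706.
Amplification A = 1/(1 − 0.5706) = 2.329.
ΔT = 4.67 × 2.329 = 10.9 K.

10.9 K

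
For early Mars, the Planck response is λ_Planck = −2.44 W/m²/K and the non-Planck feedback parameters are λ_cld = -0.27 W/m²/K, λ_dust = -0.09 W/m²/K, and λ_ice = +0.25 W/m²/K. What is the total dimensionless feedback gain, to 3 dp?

-0.045

Convert to gains: g_cld = -0.27/2.44 = -0.1107; g_dust = -0.09/2.44 = -0.03689; g_ice = 0.25/2.44 = 0.1025.
Total gain g = -0.04509.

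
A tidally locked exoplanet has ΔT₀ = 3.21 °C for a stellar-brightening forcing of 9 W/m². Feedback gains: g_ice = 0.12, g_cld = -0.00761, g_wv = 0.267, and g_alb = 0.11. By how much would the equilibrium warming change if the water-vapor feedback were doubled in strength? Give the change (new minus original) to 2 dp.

Original: g = 0.48939, ΔT = 3.21/(1−0.48939) = 6.2866 °C.
With doubled water-vapor: g' = 0.75639, ΔT' = 3.21/(1−0.75639) = 13.1768 °C.
Change = 13.1768 − 6.2866 = 6.89 °C.

6.89 °C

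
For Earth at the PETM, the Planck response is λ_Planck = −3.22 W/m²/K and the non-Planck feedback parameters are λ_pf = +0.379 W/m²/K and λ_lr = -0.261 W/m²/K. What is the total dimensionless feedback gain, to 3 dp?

Convert to gains: g_pf = 0.379/3.22 = 0.1177; g_lr = -0.261/3.22 = -0.08106.
Total gain g = 0.03664.

0.037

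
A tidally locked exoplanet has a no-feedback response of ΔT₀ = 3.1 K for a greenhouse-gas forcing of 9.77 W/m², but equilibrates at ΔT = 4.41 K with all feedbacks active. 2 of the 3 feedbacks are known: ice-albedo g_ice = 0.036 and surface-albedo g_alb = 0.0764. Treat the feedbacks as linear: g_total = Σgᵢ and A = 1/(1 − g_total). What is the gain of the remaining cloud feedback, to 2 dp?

Amplification A = ΔT/ΔT₀ = 4.41/3.1 = 1.423.
Total gain g = 1 − 1/A = 1 − 1/1.423 = 0.2973.
Known gains sum to 0.036 + 0.0764 = 0.1124.
g_cld = 0.2973 − 0.1124 = 0.18.

0.18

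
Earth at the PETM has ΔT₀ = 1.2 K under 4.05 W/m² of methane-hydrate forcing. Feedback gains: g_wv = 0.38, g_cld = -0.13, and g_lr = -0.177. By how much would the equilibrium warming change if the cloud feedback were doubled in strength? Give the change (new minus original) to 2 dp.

Original: g = 0.073, ΔT = 1.2/(1−0.073) = 1.2945 K.
With doubled cloud: g' = -0.057, ΔT' = 1.2/(1+0.057) = 1.1353 K.
Change = 1.1353 − 1.2945 = -0.16 K.

-0.16 K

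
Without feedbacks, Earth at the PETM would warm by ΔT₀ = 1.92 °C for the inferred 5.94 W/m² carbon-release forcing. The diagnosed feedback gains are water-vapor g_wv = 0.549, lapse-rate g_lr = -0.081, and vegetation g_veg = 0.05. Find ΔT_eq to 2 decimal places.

Total gain g = 0.549 − 0.081 + 0.05 = 0.518.
Amplification A = 1/(1 − 0.518) = 2.075.
ΔT = 1.92 × 2.075 = 3.98 °C.

3.98 °C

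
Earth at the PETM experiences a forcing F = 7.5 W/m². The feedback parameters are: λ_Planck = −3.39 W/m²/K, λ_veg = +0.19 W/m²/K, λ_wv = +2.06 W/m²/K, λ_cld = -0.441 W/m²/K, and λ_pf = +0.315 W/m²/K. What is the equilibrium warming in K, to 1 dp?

Net feedback parameter λ = (−3.39) + (+0.19) + (+2.06) + (-0.441) + (+0.315) = -1.266 W/m²/K.
ΔT = −F/λ = −7.5/(-1.266) = 5.9 K.

5.9 K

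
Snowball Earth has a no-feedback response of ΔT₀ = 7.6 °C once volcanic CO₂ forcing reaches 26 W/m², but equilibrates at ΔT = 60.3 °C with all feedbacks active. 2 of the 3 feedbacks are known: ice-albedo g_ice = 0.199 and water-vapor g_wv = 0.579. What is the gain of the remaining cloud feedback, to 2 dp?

Amplification A = ΔT/ΔT₀ = 60.3/7.6 = 7.934.
Total gain g = 1 − 1/A = 1 − 1/7.934 = 0.874.
Known gains sum to 0.199 + 0.579 = 0.778.
g_cld = 0.874 − 0.778 = 0.10.

0.10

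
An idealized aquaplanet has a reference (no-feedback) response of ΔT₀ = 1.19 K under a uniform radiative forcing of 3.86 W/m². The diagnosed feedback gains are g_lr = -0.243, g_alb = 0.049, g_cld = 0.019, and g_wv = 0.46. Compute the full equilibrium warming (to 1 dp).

Total gain g = -0.243 + 0.049 + 0.019 + 0.46 = 0.285.
Amplification A = 1/(1 − 0.285) = 1.399.
ΔT = 1.19 × 1.399 = 1.7 K.

1.7 K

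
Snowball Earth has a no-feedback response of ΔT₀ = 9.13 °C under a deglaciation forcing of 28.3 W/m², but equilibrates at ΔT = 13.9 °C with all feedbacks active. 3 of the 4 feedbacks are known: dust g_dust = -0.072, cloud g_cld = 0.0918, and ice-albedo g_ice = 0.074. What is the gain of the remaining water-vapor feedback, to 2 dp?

0.25

Amplification A = ΔT/ΔT₀ = 13.9/9.13 = 1.522.
Total gain g = 1 − 1/A = 1 − 1/1.522 = 0.343.
Known gains sum to -0.072 + 0.0918 + 0.074 = 0.0938.
g_wv = 0.343 − 0.0938 = 0.25.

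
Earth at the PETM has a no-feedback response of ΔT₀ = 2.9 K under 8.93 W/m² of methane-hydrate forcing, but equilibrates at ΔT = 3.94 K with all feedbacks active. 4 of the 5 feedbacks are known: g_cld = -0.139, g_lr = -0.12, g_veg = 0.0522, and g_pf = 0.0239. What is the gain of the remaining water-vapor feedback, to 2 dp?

0.45

Amplification A = ΔT/ΔT₀ = 3.94/2.9 = 1.359.
Total gain g = 1 − 1/A = 1 − 1/1.359 = 0.2642.
Known gains sum to -0.139 − 0.12 + 0.0522 + 0.0239 = -0.1829.
g_wv = 0.2642 + 0.1829 = 0.45.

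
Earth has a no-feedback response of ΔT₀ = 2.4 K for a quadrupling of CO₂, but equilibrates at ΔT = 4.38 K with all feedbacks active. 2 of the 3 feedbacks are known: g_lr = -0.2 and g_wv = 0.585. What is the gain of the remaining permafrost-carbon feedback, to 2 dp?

Amplification A = ΔT/ΔT₀ = 4.38/2.4 = 1.825.
Total gain g = 1 − 1/A = 1 − 1/1.825 = 0.4521.
Known gains sum to -0.2 + 0.585 = 0.385.
g_pf = 0.4521 − 0.385 = 0.07.

0.07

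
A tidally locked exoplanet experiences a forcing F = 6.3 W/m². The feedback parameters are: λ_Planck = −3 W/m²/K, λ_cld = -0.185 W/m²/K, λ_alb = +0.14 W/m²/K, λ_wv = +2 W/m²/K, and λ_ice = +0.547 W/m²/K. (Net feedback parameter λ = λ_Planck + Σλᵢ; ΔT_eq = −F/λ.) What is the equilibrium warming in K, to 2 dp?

Net feedback parameter λ = (−3) + (-0.185) + (+0.14) + (+2) + (+0.547) = -0.498 W/m²/K.
ΔT = −F/λ = −6.3/(-0.498) = 12.65 K.

12.65 K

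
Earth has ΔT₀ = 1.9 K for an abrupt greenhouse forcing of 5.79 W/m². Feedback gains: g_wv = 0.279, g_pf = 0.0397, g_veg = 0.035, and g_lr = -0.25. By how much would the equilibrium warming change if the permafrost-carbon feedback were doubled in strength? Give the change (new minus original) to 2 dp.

0.10 K

Original: g = 0.1037, ΔT = 1.9/(1−0.1037) = 2.1198 K.
With doubled permafrost-carbon: g' = 0.1434, ΔT' = 1.9/(1−0.1434) = 2.2181 K.
Change = 2.2181 − 2.1198 = 0.10 K.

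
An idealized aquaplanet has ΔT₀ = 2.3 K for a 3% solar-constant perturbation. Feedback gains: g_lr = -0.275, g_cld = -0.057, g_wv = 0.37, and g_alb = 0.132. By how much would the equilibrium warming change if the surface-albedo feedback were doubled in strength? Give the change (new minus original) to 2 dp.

Original: g = 0.17, ΔT = 2.3/(1−0.17) = 2.7711 K.
With doubled surface-albedo: g' = 0.302, ΔT' = 2.3/(1−0.302) = 3.2951 K.
Change = 3.2951 − 2.7711 = 0.52 K.

0.52 K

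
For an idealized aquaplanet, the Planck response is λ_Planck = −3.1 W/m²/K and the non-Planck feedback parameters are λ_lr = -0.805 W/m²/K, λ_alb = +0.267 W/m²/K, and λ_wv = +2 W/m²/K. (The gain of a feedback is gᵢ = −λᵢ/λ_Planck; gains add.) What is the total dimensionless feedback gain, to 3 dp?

Convert to gains: g_lr = -0.805/3.1 = -0.2597; g_alb = 0.267/3.1 = 0.08613; g_wv = 2/3.1 = 0.6452.
Total gain g = 0.47163.

0.472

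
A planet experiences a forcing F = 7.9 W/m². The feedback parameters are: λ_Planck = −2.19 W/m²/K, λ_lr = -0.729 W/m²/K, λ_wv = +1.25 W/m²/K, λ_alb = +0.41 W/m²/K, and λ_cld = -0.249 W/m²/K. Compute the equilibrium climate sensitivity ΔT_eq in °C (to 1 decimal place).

5.2 °C

Net feedback parameter λ = (−2.19) + (-0.729) + (+1.25) + (+0.41) + (-0.249) = -1.508 W/m²/K.
ΔT = −F/λ = −7.9/(-1.508) = 5.2 °C.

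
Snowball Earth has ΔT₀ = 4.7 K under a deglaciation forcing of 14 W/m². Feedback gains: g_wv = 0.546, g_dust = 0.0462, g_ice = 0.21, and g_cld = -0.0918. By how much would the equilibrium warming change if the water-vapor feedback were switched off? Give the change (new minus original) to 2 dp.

Original: g = 0.7104, ΔT = 4.7/(1−0.7104) = 16.2293 K.
Without water-vapor: g' = 0.1644, ΔT' = 4.7/(1−0.1644) = 5.6247 K.
Change = 5.6247 − 16.2293 = -10.60 K.

-10.60 K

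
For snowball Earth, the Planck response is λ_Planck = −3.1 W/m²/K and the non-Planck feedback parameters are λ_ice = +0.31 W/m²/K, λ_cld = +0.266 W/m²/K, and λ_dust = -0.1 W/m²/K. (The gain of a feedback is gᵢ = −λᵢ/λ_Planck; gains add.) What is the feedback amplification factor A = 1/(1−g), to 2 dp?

1.18

Convert to gains: g_ice = 0.31/3.1 = 0.1; g_cld = 0.266/3.1 = 0.08581; g_dust = -0.1/3.1 = -0.03226.
Total gain g = 0.15355.
A = 1/(1 − 0.15355) = 1.18.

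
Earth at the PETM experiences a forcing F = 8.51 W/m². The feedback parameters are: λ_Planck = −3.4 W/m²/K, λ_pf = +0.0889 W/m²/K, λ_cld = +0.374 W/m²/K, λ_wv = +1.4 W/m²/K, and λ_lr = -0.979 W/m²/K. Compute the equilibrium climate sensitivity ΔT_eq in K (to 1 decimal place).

Net feedback parameter λ = (−3.4) + (+0.0889) + (+0.374) + (+1.4) + (-0.979) = -2.5161 W/m²/K.
ΔT = −F/λ = −8.51/(-2.5161) = 3.4 K.

3.4 K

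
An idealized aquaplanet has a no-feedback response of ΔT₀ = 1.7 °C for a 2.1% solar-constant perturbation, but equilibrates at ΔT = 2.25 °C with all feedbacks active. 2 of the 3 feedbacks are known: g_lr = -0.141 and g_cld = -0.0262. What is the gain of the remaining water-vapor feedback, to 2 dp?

Amplification A = ΔT/ΔT₀ = 2.25/1.7 = 1.324.
Total gain g = 1 − 1/A = 1 − 1/1.324 = 0.2447.
Known gains sum to -0.141 − 0.0262 = -0.1672.
g_wv = 0.2447 + 0.1672 = 0.41.

0.41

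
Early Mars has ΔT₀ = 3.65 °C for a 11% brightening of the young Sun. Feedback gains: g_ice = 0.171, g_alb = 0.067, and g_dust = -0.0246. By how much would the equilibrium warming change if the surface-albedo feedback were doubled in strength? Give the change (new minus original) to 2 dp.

Original: g = 0.2134, ΔT = 3.65/(1−0.2134) = 4.6402 °C.
With doubled surface-albedo: g' = 0.2804, ΔT' = 3.65/(1−0.2804) = 5.0723 °C.
Change = 5.0723 − 4.6402 = 0.43 °C.

0.43 °C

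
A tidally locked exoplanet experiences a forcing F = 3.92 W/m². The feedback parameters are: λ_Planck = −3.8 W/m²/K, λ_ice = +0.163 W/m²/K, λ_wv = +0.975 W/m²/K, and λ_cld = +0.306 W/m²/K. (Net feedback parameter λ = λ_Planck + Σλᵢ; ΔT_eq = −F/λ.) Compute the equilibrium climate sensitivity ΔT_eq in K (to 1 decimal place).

Net feedback parameter λ = (−3.8) + (+0.163) + (+0.975) + (+0.306) = -2.356 W/m²/K.
ΔT = −F/λ = −3.92/(-2.356) = 1.7 K.

1.7 K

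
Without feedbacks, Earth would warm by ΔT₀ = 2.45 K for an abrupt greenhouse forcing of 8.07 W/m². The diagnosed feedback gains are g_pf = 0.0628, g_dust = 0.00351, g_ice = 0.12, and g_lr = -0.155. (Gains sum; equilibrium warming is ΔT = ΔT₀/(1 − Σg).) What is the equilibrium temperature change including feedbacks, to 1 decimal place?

Total gain g = 0.0628 + 0.00351 + 0.12 − 0.155 = 0.03131.
Amplification A = 1/(1 − 0.03131) = 1.032.
ΔT = 2.45 × 1.032 = 2.5 K.

2.5 K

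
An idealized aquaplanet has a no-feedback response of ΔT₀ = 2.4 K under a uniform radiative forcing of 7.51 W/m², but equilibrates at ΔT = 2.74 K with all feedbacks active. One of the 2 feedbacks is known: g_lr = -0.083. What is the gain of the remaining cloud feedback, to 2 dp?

0.21

Amplification A = ΔT/ΔT₀ = 2.74/2.4 = 1.142.
Total gain g = 1 − 1/A = 1 − 1/1.142 = 0.1243.
The known gain is -0.083.
g_cld = 0.1243 + 0.083 = 0.21.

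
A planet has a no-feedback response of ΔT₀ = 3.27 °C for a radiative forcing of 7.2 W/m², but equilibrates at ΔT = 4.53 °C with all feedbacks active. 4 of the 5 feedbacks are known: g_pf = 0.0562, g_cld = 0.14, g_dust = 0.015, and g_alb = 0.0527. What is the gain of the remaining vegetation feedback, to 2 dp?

0.01

Amplification A = ΔT/ΔT₀ = 4.53/3.27 = 1.385.
Total gain g = 1 − 1/A = 1 − 1/1.385 = 0.278.
Known gains sum to 0.0562 + 0.14 + 0.015 + 0.0527 = 0.2639.
g_veg = 0.278 − 0.2639 = 0.01.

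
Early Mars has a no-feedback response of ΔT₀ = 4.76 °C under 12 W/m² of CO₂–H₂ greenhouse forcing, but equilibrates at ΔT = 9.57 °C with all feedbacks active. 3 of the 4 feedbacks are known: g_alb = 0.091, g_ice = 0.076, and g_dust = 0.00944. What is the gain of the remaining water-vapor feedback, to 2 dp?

0.33

Amplification A = ΔT/ΔT₀ = 9.57/4.76 = 2.011.
Total gain g = 1 − 1/A = 1 − 1/2.011 = 0.5027.
Known gains sum to 0.091 + 0.076 + 0.00944 = 0.17644.
g_wv = 0.5027 − 0.17644 = 0.33.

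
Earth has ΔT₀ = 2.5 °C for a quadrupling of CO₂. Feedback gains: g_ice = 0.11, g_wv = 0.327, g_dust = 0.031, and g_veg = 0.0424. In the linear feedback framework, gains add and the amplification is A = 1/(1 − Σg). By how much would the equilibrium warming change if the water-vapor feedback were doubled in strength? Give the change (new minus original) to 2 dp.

10.27 °C

Original: g = 0.5104, ΔT = 2.5/(1−0.5104) = 5.1062 °C.
With doubled water-vapor: g' = 0.8374, ΔT' = 2.5/(1−0.8374) = 15.3752 °C.
Change = 15.3752 − 5.1062 = 10.27 °C.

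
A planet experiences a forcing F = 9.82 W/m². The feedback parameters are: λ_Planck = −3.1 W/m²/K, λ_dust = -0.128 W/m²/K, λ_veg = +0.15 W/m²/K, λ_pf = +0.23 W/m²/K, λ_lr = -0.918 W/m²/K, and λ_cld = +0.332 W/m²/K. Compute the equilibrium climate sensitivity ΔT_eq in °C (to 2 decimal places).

Net feedback parameter λ = (−3.1) + (-0.128) + (+0.15) + (+0.23) + (-0.918) + (+0.332) = -3.434 W/m²/K.
ΔT = −F/λ = −9.82/(-3.434) = 2.86 °C.

2.86 °C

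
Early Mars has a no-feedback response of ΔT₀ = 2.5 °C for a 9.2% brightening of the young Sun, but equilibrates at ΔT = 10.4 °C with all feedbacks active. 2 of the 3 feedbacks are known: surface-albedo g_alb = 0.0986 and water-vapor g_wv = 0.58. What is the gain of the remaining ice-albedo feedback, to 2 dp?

Amplification A = ΔT/ΔT₀ = 10.4/2.5 = 4.16.
Total gain g = 1 − 1/A = 1 − 1/4.16 = 0.7596.
Known gains sum to 0.0986 + 0.58 = 0.6786.
g_ice = 0.7596 − 0.6786 = 0.08.

0.08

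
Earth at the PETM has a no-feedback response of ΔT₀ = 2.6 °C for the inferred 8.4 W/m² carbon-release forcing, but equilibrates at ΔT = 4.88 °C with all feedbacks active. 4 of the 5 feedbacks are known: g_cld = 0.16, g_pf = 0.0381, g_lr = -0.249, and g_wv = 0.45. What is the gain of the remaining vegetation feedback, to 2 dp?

Amplification A = ΔT/ΔT₀ = 4.88/2.6 = 1.877.
Total gain g = 1 − 1/A = 1 − 1/1.877 = 0.4672.
Known gains sum to 0.16 + 0.0381 − 0.249 + 0.45 = 0.3991.
g_veg = 0.4672 − 0.3991 = 0.07.

0.07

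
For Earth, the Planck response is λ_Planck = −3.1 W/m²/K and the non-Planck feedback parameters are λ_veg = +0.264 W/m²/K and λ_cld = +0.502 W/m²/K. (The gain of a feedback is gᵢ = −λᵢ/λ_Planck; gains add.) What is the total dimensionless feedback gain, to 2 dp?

Convert to gains: g_veg = 0.264/3.1 = 0.08516; g_cld = 0.502/3.1 = 0.1619.
Total gain g = 0.24706.

0.25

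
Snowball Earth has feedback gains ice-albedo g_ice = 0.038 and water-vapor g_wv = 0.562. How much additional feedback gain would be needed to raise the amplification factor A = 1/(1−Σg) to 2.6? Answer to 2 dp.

0.02

Current total gain = 0.6.
Target gain for A = 2.6: g* = 1 − 1/2.6 = 0.6154.
Additional gain needed = 0.6154 − 0.6 = 0.02.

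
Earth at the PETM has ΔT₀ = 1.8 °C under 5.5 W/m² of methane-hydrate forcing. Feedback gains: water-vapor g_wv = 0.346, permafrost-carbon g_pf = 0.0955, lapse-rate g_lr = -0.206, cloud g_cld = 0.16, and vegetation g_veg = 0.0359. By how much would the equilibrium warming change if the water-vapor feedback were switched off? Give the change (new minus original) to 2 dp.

-1.20 °C

Original: g = 0.4314, ΔT = 1.8/(1−0.4314) = 3.1657 °C.
Without water-vapor: g' = 0.0854, ΔT' = 1.8/(1−0.0854) = 1.9681 °C.
Change = 1.9681 − 3.1657 = -1.20 °C.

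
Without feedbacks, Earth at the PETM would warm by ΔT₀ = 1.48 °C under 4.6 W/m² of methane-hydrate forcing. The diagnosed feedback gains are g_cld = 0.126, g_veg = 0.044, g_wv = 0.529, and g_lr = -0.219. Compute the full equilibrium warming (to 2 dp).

2.85 °C

Total gain g = 0.126 + 0.044 + 0.529 − 0.219 = 0.48.
Amplification A = 1/(1 − 0.48) = 1.923.
ΔT = 1.48 × 1.923 = 2.85 °C.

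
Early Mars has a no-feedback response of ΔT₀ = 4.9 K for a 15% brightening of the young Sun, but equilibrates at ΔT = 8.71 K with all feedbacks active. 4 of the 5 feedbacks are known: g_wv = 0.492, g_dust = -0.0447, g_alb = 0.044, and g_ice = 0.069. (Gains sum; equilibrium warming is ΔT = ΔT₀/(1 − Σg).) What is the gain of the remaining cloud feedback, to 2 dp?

Amplification A = ΔT/ΔT₀ = 8.71/4.9 = 1.778.
Total gain g = 1 − 1/A = 1 − 1/1.778 = 0.4376.
Known gains sum to 0.492 − 0.0447 + 0.044 + 0.069 = 0.5603.
g_cld = 0.4376 − 0.5603 = -0.12.

-0.12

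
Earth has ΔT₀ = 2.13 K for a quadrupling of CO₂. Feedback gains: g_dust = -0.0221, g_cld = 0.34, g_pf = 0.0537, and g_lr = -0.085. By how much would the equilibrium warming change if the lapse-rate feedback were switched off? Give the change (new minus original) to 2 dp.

Original: g = 0.2866, ΔT = 2.13/(1−0.2866) = 2.9857 K.
Without lapse-rate: g' = 0.3716, ΔT' = 2.13/(1−0.3716) = 3.3896 K.
Change = 3.3896 − 2.9857 = 0.40 K.

0.40 K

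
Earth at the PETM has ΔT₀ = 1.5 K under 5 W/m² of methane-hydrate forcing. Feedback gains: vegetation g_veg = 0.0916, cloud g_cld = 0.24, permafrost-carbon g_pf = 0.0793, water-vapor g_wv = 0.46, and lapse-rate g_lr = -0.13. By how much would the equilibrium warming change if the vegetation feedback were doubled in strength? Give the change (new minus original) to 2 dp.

Original: g = 0.7409, ΔT = 1.5/(1−0.7409) = 5.7893 K.
With doubled vegetation: g' = 0.8325, ΔT' = 1.5/(1−0.8325) = 8.9552 K.
Change = 8.9552 − 5.7893 = 3.17 K.

3.17 K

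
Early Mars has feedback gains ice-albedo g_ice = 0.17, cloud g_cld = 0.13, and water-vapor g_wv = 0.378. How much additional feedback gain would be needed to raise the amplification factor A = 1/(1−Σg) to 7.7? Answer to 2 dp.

0.19

Current total gain = 0.678.
Target gain for A = 7.7: g* = 1 − 1/7.7 = 0.8701.
Additional gain needed = 0.8701 − 0.678 = 0.19.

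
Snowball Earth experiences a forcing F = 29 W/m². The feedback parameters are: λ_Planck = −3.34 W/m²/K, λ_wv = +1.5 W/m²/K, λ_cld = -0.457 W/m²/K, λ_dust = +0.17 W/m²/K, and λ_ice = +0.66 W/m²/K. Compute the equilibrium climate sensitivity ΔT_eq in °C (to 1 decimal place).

Net feedback parameter λ = (−3.34) + (+1.5) + (-0.457) + (+0.17) + (+0.66) = -1.467 W/m²/K.
ΔT = −F/λ = −29/(-1.467) = 19.8 °C.

19.8 °C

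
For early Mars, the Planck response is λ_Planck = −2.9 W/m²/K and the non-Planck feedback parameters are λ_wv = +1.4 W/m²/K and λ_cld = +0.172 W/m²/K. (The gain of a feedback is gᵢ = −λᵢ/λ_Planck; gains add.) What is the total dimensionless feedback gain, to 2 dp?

0.54

Convert to gains: g_wv = 1.4/2.9 = 0.4828; g_cld = 0.172/2.9 = 0.05931.
Total gain g = 0.54211.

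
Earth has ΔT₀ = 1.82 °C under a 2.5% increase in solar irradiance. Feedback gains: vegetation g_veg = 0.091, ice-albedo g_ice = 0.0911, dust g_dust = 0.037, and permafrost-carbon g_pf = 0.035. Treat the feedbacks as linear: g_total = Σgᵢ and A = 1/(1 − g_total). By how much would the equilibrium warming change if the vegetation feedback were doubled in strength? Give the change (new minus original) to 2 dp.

0.34 °C

Original: g = 0.2541, ΔT = 1.82/(1−0.2541) = 2.4400 °C.
With doubled vegetation: g' = 0.3451, ΔT' = 1.82/(1−0.3451) = 2.7791 °C.
Change = 2.7791 − 2.4400 = 0.34 °C.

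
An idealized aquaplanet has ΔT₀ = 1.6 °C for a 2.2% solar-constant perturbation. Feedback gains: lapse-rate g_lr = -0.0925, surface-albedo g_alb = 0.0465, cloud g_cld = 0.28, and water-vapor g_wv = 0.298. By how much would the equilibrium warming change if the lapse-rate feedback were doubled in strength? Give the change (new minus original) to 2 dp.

Original: g = 0.532, ΔT = 1.6/(1−0.532) = 3.4188 °C.
With doubled lapse-rate: g' = 0.4395, ΔT' = 1.6/(1−0.4395) = 2.8546 °C.
Change = 2.8546 − 3.4188 = -0.56 °C.

-0.56 °C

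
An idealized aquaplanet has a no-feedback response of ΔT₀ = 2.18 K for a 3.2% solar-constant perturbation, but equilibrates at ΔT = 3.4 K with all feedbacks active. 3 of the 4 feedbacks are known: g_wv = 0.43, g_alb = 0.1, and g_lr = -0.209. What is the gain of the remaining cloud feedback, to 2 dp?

0.04

Amplification A = ΔT/ΔT₀ = 3.4/2.18 = 1.56.
Total gain g = 1 − 1/A = 1 − 1/1.56 = 0.359.
Known gains sum to 0.43 + 0.1 − 0.209 = 0.321.
g_cld = 0.359 − 0.321 = 0.04.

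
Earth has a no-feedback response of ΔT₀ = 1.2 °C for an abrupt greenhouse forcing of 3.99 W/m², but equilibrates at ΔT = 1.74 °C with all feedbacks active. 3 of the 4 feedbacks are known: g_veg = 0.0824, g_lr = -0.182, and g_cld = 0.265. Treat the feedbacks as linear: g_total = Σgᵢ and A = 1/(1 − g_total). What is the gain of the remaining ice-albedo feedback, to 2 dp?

0.14

Amplification A = ΔT/ΔT₀ = 1.74/1.2 = 1.45.
Total gain g = 1 − 1/A = 1 − 1/1.45 = 0.3103.
Known gains sum to 0.0824 − 0.182 + 0.265 = 0.1654.
g_ice = 0.3103 − 0.1654 = 0.14.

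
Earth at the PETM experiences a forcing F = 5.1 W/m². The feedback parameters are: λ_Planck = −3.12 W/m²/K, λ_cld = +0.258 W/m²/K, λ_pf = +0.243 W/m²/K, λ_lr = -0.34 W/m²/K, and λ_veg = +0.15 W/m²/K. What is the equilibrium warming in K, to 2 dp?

Net feedback parameter λ = (−3.12) + (+0.258) + (+0.243) + (-0.34) + (+0.15) = -2.809 W/m²/K.
ΔT = −F/λ = −5.1/(-2.809) = 1.82 K.

1.82 K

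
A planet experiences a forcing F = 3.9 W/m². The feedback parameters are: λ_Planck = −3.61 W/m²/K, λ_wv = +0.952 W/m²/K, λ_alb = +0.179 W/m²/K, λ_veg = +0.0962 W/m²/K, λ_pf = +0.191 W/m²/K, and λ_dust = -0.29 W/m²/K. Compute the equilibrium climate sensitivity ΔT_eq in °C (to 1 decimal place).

1.6 °C

Net feedback parameter λ = (−3.61) + (+0.952) + (+0.179) + (+0.0962) + (+0.191) + (-0.29) = -2.4818 W/m²/K.
ΔT = −F/λ = −3.9/(-2.4818) = 1.6 °C.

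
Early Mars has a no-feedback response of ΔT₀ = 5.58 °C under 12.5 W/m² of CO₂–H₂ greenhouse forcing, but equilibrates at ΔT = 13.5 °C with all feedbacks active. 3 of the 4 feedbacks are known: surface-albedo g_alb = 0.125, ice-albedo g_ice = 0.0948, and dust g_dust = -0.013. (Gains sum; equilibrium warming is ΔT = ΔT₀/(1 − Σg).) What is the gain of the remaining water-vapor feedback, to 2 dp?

Amplification A = ΔT/ΔT₀ = 13.5/5.58 = 2.419.
Total gain g = 1 − 1/A = 1 − 1/2.419 = 0.5866.
Known gains sum to 0.125 + 0.0948 − 0.013 = 0.2068.
g_wv = 0.5866 − 0.2068 = 0.38.

0.38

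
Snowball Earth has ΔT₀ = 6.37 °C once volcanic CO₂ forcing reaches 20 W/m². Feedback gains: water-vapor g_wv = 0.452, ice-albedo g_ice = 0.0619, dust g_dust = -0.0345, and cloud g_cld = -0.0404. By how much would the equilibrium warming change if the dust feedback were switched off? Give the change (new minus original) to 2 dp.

0.74 °C

Original: g = 0.439, ΔT = 6.37/(1−0.439) = 11.3547 °C.
Without dust: g' = 0.4735, ΔT' = 6.37/(1−0.4735) = 12.0988 °C.
Change = 12.0988 − 11.3547 = 0.74 °C.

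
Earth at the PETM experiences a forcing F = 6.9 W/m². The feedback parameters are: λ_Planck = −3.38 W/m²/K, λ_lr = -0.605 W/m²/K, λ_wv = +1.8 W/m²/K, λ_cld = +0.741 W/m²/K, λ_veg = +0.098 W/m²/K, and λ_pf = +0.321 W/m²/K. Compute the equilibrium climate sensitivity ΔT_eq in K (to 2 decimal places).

6.73 K

Net feedback parameter λ = (−3.38) + (-0.605) + (+1.8) + (+0.741) + (+0.098) + (+0.321) = -1.025 W/m²/K.
ΔT = −F/λ = −6.9/(-1.025) = 6.73 K.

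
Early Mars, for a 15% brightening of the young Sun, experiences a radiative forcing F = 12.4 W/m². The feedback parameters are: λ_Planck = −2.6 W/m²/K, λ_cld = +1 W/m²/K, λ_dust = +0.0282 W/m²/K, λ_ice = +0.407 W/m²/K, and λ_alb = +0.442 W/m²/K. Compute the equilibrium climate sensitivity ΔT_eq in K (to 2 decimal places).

17.16 K

Net feedback parameter λ = (−2.6) + (+1) + (+0.0282) + (+0.407) + (+0.442) = -0.7228 W/m²/K.
ΔT = −F/λ = −12.4/(-0.7228) = 17.16 K.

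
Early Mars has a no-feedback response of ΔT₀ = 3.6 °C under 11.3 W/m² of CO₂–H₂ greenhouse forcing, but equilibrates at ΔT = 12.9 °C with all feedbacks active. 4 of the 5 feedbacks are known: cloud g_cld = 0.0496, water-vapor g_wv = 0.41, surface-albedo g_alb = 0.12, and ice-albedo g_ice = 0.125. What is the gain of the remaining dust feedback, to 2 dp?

Amplification A = ΔT/ΔT₀ = 12.9/3.6 = 3.583.
Total gain g = 1 − 1/A = 1 − 1/3.583 = 0.7209.
Known gains sum to 0.0496 + 0.41 + 0.12 + 0.125 = 0.7046.
g_dust = 0.7209 − 0.7046 = 0.02.

0.02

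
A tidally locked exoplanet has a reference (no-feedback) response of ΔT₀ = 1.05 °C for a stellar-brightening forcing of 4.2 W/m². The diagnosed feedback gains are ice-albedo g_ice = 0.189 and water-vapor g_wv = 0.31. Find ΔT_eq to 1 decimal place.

Total gain g = 0.189 + 0.31 = 0.499.
Amplification A = 1/(1 − 0.499) = 1.996.
ΔT = 1.05 × 1.996 = 2.1 °C.

2.1 °C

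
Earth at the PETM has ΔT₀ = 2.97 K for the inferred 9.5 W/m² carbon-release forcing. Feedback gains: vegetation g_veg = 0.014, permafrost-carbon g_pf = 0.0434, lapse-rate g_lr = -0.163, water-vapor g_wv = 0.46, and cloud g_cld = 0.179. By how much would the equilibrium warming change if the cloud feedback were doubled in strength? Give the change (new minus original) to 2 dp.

Original: g = 0.5334, ΔT = 2.97/(1−0.5334) = 6.3652 K.
With doubled cloud: g' = 0.7124, ΔT' = 2.97/(1−0.7124) = 10.3268 K.
Change = 10.3268 − 6.3652 = 3.96 K.

3.96 K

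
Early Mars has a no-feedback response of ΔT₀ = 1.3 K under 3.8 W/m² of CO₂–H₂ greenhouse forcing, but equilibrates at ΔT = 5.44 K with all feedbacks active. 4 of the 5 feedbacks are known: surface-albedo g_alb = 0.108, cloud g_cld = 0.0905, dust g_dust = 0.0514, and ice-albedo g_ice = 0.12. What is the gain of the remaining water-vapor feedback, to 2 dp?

Amplification A = ΔT/ΔT₀ = 5.44/1.3 = 4.185.
Total gain g = 1 − 1/A = 1 − 1/4.185 = 0.7611.
Known gains sum to 0.108 + 0.0905 + 0.0514 + 0.12 = 0.3699.
g_wv = 0.7611 − 0.3699 = 0.39.

0.39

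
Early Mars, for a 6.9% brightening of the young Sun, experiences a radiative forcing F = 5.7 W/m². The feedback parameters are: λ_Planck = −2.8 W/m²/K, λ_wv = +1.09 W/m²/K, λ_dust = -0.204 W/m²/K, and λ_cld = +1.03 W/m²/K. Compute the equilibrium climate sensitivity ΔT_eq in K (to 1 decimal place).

6.4 K

Net feedback parameter λ = (−2.8) + (+1.09) + (-0.204) + (+1.03) = -0.884 W/m²/K.
ΔT = −F/λ = −5.7/(-0.884) = 6.4 K.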